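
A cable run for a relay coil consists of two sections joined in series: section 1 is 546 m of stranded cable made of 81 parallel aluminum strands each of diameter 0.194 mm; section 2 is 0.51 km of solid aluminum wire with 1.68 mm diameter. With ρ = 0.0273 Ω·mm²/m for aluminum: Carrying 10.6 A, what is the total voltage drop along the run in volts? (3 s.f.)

ρ = 0.0273 Ω·mm²/m = 2.73×10^-8 Ω·m
Section 1: A_strand = π(9.7000e-05)² = 2.956e-08 m²; R₁ = ρL/(N·A_s) = (2.73×10^-8)(546)/(81×2.956e-08) = 6.226 Ω
Section 2: A = π(d/2)² = π(8.4000e-04 m)² = 2.217e-06 m²
R₂ = (2.73×10^-8)(510)/(2.217e-06) = 6.281 Ω
R = R₁ + R₂ = 12.51 Ω
V = IR = 10.6 × 12.51 = 133 V

133 V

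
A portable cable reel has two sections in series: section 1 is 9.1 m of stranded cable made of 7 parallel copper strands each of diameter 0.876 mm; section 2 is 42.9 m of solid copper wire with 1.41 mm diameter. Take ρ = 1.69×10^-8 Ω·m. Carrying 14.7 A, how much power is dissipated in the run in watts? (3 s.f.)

Section 1: A_strand = π(4.3800e-04)² = 6.027e-07 m²; R₁ = ρL/(N·A_s) = (1.69×10^-8)(9.1)/(7×6.027e-07) = 0.03645 Ω
Section 2: A = π(d/2)² = π(7.0500e-04 m)² = 1.561e-06 m²
R₂ = (1.69×10^-8)(42.9)/(1.561e-06) = 0.4643 Ω
R = R₁ + R₂ = 0.5008 Ω
P = I²R = (14.7)² × 0.5008 = 108 W

108 W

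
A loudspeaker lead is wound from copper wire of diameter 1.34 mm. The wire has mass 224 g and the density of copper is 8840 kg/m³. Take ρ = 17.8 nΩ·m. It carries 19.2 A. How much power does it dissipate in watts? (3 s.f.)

83.6 W

ρ = 17.8 nΩ·m = 1.78×10^-8 Ω·m
A = π(d/2)² = π(6.7000e-04 m)² = 1.4103e-06 m²
L = m/(density·A) = 0.224/(8840×1.4103e-06) = 17.97 m
R = ρL/A = (1.78×10^-8)(17.97)/(1.4103e-06) = 0.2268 Ω
P = I²R = (19.2)² × 0.2268 = 83.6 W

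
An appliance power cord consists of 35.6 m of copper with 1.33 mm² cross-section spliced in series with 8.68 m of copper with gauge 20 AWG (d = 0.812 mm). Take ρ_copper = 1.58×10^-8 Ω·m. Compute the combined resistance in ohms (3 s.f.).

0.688 Ω

Segment 1: A = 1.33 mm² = 1.330e-06 m²
R₁ = ρL/A = (1.58×10^-8)(35.6)/(1.330e-06) = 0.4229 Ω
Segment 2: A = π(0.812/2 mm)² = π(4.0600e-04 m)² = 5.178e-07 m²
R₂ = (1.58×10^-8)(8.68)/(5.178e-07) = 0.2648 Ω
R = R₁ + R₂ = 0.688 Ω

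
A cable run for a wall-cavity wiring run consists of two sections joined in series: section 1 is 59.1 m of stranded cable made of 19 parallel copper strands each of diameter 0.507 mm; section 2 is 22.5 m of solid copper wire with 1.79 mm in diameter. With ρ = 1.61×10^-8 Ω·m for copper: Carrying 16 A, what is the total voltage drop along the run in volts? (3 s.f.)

6.27 V

Section 1: A_strand = π(2.5350e-04)² = 2.019e-07 m²; R₁ = ρL/(N·A_s) = (1.61×10^-8)(59.1)/(19×2.019e-07) = 0.2481 Ω
Section 2: A = π(d/2)² = π(8.9500e-04 m)² = 2.516e-06 m²
R₂ = (1.61×10^-8)(22.5)/(2.516e-06) = 0.144 Ω
R = R₁ + R₂ = 0.392 Ω
V = IR = 16 × 0.392 = 6.27 V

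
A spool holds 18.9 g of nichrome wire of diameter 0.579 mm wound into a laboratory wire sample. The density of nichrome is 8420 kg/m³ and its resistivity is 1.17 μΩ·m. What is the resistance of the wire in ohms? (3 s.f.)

ρ = 1.17 μΩ·m = 1.17×10^-6 Ω·m
A = π(d/2)² = π(2.8950e-04 m)² = 2.6330e-07 m²
L = m/(density·A) = 0.0189/(8420×2.6330e-07) = 8.525 m
R = ρL/A = (1.17×10^-6)(8.525)/(2.6330e-07) = 37.9 Ω

37.9 Ω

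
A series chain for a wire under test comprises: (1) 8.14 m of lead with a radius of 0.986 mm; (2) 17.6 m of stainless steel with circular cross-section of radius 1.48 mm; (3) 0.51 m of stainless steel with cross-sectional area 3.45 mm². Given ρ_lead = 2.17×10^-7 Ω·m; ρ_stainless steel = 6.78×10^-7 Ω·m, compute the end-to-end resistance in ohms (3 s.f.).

Seg 1: A = πr² = π(9.8600e-04 m)² = 3.054e-06 m²
R_1 = (2.17×10^-7)(8.14)/(3.054e-06) = 0.5783 Ω
Seg 2: A = πr² = π(1.4800e-03 m)² = 6.881e-06 m²
R_2 = (6.78×10^-7)(17.6)/(6.881e-06) = 1.734 Ω
Seg 3: A = 3.45 mm² = 3.450e-06 m²
R_3 = (6.78×10^-7)(0.51)/(3.450e-06) = 0.1002 Ω
R_total = R_1 + R_2 + R_3 = 2.41 Ω

2.41 Ω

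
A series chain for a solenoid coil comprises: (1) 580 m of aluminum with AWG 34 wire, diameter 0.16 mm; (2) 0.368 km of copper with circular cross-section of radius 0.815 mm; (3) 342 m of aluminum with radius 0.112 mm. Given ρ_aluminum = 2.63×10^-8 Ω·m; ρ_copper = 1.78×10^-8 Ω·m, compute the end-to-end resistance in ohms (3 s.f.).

Seg 1: A = π(0.16/2 mm)² = π(8.0000e-05 m)² = 2.011e-08 m²
R_1 = (2.63×10^-8)(580)/(2.011e-08) = 758.7 Ω
Seg 2: A = πr² = π(8.1500e-04 m)² = 2.087e-06 m²
R_2 = (1.78×10^-8)(368)/(2.087e-06) = 3.139 Ω
Seg 3: A = πr² = π(1.1200e-04 m)² = 3.941e-08 m²
R_3 = (2.63×10^-8)(342)/(3.941e-08) = 228.2 Ω
R_total = R_1 + R_2 + R_3 = 990 Ω

990 Ω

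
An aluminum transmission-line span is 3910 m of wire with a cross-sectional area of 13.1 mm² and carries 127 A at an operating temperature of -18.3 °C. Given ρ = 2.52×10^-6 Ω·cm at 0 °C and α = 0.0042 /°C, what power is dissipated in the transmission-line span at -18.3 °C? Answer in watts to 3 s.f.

ρ = 2.52×10^-6 Ω·cm = 2.52×10^-8 Ω·m
A = 13.1 mm² = 1.310e-05 m²
R₍0₎ = ρL/A = (2.52×10^-8)(3910)/(1.310e-05) = 7.522 Ω
R₍-18.3₎ = R₍0₎(1 + αΔT) = 7.522 × (1 + 0.0042×-18.3) = 6.943 Ω
P = I²R = (127)² × 6.943 = 1.12×10^5 W

1.12×10^5 W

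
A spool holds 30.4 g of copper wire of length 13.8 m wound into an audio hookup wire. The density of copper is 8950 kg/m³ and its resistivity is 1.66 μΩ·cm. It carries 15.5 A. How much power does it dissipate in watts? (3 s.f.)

224 W

ρ = 1.66 μΩ·cm = 1.66×10^-8 Ω·m
A = m/(density·L) = 0.0304/(8950×13.8) = 2.4613e-07 m²
R = ρL/A = (1.66×10^-8)(13.8)/(2.4613e-07) = 0.9307 Ω
P = I²R = (15.5)² × 0.9307 = 224 W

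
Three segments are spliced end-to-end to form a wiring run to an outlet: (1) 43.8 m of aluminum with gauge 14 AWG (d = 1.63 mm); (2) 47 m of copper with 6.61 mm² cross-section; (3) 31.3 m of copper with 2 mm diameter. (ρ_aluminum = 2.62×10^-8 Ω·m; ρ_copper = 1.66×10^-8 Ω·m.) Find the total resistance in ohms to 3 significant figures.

0.833 Ω

Seg 1: A = π(1.63/2 mm)² = π(8.1500e-04 m)² = 2.087e-06 m²
R_1 = (2.62×10^-8)(43.8)/(2.087e-06) = 0.5499 Ω
Seg 2: A = 6.61 mm² = 6.610e-06 m²
R_2 = (1.66×10^-8)(47)/(6.610e-06) = 0.118 Ω
Seg 3: A = π(d/2)² = π(1.0000e-03 m)² = 3.142e-06 m²
R_3 = (1.66×10^-8)(31.3)/(3.142e-06) = 0.1654 Ω
R_total = R_1 + R_2 + R_3 = 0.833 Ω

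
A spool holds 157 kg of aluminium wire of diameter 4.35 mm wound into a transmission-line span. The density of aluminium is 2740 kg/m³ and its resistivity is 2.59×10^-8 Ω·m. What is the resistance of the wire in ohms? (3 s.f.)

6.72 Ω

A = π(d/2)² = π(2.1750e-03 m)² = 1.4862e-05 m²
L = m/(density·A) = 157/(2740×1.4862e-05) = 3855 m
R = ρL/A = (2.59×10^-8)(3855)/(1.4862e-05) = 6.72 Ω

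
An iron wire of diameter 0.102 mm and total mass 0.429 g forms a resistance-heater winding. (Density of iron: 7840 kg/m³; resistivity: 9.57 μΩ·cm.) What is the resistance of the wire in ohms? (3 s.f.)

ρ = 9.57 μΩ·cm = 9.57×10^-8 Ω·m
A = π(d/2)² = π(5.1000e-05 m)² = 8.1713e-09 m²
L = m/(density·A) = 4.290×10^-4/(7840×8.1713e-09) = 6.697 m
R = ρL/A = (9.57×10^-8)(6.697)/(8.1713e-09) = 78.4 Ω

78.4 Ω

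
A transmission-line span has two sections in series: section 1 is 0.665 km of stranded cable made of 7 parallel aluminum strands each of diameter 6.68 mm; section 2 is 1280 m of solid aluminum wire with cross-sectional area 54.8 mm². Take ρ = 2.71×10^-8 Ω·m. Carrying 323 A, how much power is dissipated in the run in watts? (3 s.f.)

Section 1: A_strand = π(3.3400e-03)² = 3.505e-05 m²; R₁ = ρL/(N·A_s) = (2.71×10^-8)(665)/(7×3.505e-05) = 0.07346 Ω
Section 2: A = 54.8 mm² = 5.480e-05 m²
R₂ = (2.71×10^-8)(1280)/(5.480e-05) = 0.633 Ω
R = R₁ + R₂ = 0.7065 Ω
P = I²R = (323)² × 0.7065 = 73700 W

73700 W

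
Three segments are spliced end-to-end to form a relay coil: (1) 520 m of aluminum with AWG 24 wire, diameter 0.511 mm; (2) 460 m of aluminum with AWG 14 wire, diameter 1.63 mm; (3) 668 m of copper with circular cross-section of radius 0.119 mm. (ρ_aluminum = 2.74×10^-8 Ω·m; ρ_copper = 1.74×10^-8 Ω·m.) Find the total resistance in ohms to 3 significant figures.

Seg 1: A = π(0.511/2 mm)² = π(2.5550e-04 m)² = 2.051e-07 m²
R_1 = (2.74×10^-8)(520)/(2.051e-07) = 69.47 Ω
Seg 2: A = π(1.63/2 mm)² = π(8.1500e-04 m)² = 2.087e-06 m²
R_2 = (2.74×10^-8)(460)/(2.087e-06) = 6.04 Ω
Seg 3: A = πr² = π(1.1900e-04 m)² = 4.449e-08 m²
R_3 = (1.74×10^-8)(668)/(4.449e-08) = 261.3 Ω
R_total = R_1 + R_2 + R_3 = 337 Ω

337 Ω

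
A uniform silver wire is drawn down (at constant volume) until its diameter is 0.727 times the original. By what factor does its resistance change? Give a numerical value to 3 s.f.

3.58

Volume constant ⇒ L' = L/r² with r = 0.727. R' = ρL'/A' = ρ(L/r²)/(πr²d₀²/4) = R/r⁴.
Factor = 3.58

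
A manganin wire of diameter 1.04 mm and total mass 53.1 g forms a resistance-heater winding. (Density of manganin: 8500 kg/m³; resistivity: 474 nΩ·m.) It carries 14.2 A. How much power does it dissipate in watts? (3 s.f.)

827 W

ρ = 474 nΩ·m = 4.74×10^-7 Ω·m
A = π(d/2)² = π(5.2000e-04 m)² = 8.4949e-07 m²
L = m/(density·A) = 0.0531/(8500×8.4949e-07) = 7.354 m
R = ρL/A = (4.74×10^-7)(7.354)/(8.4949e-07) = 4.103 Ω
P = I²R = (14.2)² × 4.103 = 827 W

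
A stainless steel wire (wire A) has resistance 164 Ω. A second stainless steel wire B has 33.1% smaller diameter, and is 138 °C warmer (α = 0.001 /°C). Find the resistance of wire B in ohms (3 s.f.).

417 Ω

R ∝ ρL/d² with ρ ∝ (1+αΔT), so R_B/R_A = (1 − 33.1/100)⁻² × (1 + 0.001×138)
= 2.234 × 1.138 = 2.543
R_B = 2.543 × 164 = 417 Ω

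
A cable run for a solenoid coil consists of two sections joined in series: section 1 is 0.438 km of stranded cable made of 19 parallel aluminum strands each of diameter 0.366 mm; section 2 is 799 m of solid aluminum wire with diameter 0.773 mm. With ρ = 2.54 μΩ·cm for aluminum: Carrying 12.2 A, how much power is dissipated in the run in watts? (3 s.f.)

ρ = 2.54 μΩ·cm = 2.54×10^-8 Ω·m
Section 1: A_strand = π(1.8300e-04)² = 1.052e-07 m²; R₁ = ρL/(N·A_s) = (2.54×10^-8)(438)/(19×1.052e-07) = 5.565 Ω
Section 2: A = π(d/2)² = π(3.8650e-04 m)² = 4.693e-07 m²
R₂ = (2.54×10^-8)(799)/(4.693e-07) = 43.24 Ω
R = R₁ + R₂ = 48.81 Ω
P = I²R = (12.2)² × 48.81 = 7260 W

7260 W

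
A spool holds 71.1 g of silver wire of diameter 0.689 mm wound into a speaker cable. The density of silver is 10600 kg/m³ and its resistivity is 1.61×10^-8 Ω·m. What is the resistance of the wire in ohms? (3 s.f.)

0.777 Ω

A = π(d/2)² = π(3.4450e-04 m)² = 3.7285e-07 m²
L = m/(density·A) = 0.0711/(10600×3.7285e-07) = 17.99 m
R = ρL/A = (1.61×10^-8)(17.99)/(3.7285e-07) = 0.777 Ω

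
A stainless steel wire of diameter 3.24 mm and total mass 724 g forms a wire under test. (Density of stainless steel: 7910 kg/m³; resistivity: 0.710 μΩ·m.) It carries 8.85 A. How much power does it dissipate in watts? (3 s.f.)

ρ = 0.710 μΩ·m = 7.10×10^-7 Ω·m
A = π(d/2)² = π(1.6200e-03 m)² = 8.2448e-06 m²
L = m/(density·A) = 0.724/(7910×8.2448e-06) = 11.1 m
R = ρL/A = (7.10×10^-7)(11.1)/(8.2448e-06) = 0.956 Ω
P = I²R = (8.85)² × 0.956 = 74.9 W

74.9 W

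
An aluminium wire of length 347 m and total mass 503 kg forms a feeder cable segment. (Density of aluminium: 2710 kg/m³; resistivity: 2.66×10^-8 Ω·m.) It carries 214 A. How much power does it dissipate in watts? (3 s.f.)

790 W

A = m/(density·L) = 503/(2710×347) = 5.3490e-04 m²
R = ρL/A = (2.66×10^-8)(347)/(5.3490e-04) = 0.01726 Ω
P = I²R = (214)² × 0.01726 = 790 W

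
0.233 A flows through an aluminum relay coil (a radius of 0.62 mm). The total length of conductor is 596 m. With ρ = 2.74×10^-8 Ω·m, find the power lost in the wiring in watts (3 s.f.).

0.734 W

A = πr² = π(6.2000e-04 m)² = 1.208e-06 m²
R = ρL/A = (2.74×10^-8)(596)/(1.208e-06) = 13.52 Ω
P = I²R = (0.233)² × 13.52 = 0.734 W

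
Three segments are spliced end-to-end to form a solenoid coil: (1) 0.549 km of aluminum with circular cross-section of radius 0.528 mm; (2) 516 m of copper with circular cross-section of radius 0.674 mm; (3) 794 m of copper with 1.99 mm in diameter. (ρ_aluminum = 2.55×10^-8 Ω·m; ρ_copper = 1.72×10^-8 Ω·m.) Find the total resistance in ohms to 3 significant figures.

26.6 Ω

Seg 1: A = πr² = π(5.2800e-04 m)² = 8.758e-07 m²
R_1 = (2.55×10^-8)(549)/(8.758e-07) = 15.98 Ω
Seg 2: A = πr² = π(6.7400e-04 m)² = 1.427e-06 m²
R_2 = (1.72×10^-8)(516)/(1.427e-06) = 6.219 Ω
Seg 3: A = π(d/2)² = π(9.9500e-04 m)² = 3.110e-06 m²
R_3 = (1.72×10^-8)(794)/(3.110e-06) = 4.391 Ω
R_total = R_1 + R_2 + R_3 = 26.6 Ω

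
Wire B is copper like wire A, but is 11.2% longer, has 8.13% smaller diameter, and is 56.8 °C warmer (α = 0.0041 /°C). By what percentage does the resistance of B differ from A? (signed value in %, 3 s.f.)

R ∝ ρL/d² with ρ ∝ (1+αΔT), so R_B/R_A = (1 + 11.2/100) × (1 − 8.13/100)⁻² × (1 + 0.0041×56.8)
= 1.112 × 1.185 × 1.233 = 1.624
(R_B − R_A)/R_A = 1.624 − 1 = 62.4%

62.4%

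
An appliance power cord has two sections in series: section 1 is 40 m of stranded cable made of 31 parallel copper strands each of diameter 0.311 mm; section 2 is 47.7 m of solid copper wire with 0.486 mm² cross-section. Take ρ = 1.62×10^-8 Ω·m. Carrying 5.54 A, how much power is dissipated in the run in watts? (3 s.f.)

Section 1: A_strand = π(1.5550e-04)² = 7.596e-08 m²; R₁ = ρL/(N·A_s) = (1.62×10^-8)(40)/(31×7.596e-08) = 0.2752 Ω
Section 2: A = 0.486 mm² = 4.860e-07 m²
R₂ = (1.62×10^-8)(47.7)/(4.860e-07) = 1.59 Ω
R = R₁ + R₂ = 1.865 Ω
P = I²R = (5.54)² × 1.865 = 57.2 W

57.2 W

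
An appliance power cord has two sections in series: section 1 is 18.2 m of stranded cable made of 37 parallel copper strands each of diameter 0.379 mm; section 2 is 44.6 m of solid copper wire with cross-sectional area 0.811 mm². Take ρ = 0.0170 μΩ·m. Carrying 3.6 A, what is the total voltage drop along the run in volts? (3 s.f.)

3.63 V

ρ = 0.0170 μΩ·m = 1.70×10^-8 Ω·m
Section 1: A_strand = π(1.8950e-04)² = 1.128e-07 m²; R₁ = ρL/(N·A_s) = (1.70×10^-8)(18.2)/(37×1.128e-07) = 0.07412 Ω
Section 2: A = 0.811 mm² = 8.110e-07 m²
R₂ = (1.70×10^-8)(44.6)/(8.110e-07) = 0.9349 Ω
R = R₁ + R₂ = 1.009 Ω
V = IR = 3.6 × 1.009 = 3.63 V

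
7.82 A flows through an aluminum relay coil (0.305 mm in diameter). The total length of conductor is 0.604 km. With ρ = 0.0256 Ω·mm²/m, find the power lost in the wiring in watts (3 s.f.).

ρ = 0.0256 Ω·mm²/m = 2.56×10^-8 Ω·m
A = π(d/2)² = π(1.5250e-04 m)² = 7.306e-08 m²
R = ρL/A = (2.56×10^-8)(604)/(7.306e-08) = 211.6 Ω
P = I²R = (7.82)² × 211.6 = 12900 W

12900 W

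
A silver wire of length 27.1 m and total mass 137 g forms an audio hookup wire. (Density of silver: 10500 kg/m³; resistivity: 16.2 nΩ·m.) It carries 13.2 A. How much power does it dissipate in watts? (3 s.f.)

159 W

ρ = 16.2 nΩ·m = 1.62×10^-8 Ω·m
A = m/(density·L) = 0.137/(10500×27.1) = 4.8146e-07 m²
R = ρL/A = (1.62×10^-8)(27.1)/(4.8146e-07) = 0.9118 Ω
P = I²R = (13.2)² × 0.9118 = 159 W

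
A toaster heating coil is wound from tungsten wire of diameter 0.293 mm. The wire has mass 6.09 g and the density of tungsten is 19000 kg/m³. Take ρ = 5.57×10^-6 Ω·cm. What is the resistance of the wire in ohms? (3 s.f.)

3.93 Ω

ρ = 5.57×10^-6 Ω·cm = 5.57×10^-8 Ω·m
A = π(d/2)² = π(1.4650e-04 m)² = 6.7426e-08 m²
L = m/(density·A) = 0.00609/(19000×6.7426e-08) = 4.754 m
R = ρL/A = (5.57×10^-8)(4.754)/(6.7426e-08) = 3.93 Ω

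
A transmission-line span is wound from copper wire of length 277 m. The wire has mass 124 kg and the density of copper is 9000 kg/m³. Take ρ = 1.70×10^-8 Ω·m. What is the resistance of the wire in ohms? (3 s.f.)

A = m/(density·L) = 124/(9000×277) = 4.9739e-05 m²
R = ρL/A = (1.70×10^-8)(277)/(4.9739e-05) = 0.0947 Ω

0.0947 Ω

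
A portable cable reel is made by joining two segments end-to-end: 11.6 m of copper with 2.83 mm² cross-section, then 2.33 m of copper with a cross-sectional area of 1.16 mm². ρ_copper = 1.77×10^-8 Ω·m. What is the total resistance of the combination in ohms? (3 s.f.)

0.108 Ω

Segment 1: A = 2.83 mm² = 2.830e-06 m²
R₁ = ρL/A = (1.77×10^-8)(11.6)/(2.830e-06) = 0.07255 Ω
Segment 2: A = 1.16 mm² = 1.160e-06 m²
R₂ = (1.77×10^-8)(2.33)/(1.160e-06) = 0.03555 Ω
R = R₁ + R₂ = 0.108 Ω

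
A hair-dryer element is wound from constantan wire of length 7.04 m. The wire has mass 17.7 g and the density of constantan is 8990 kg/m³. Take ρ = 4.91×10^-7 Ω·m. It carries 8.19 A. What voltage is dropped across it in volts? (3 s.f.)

A = m/(density·L) = 0.0177/(8990×7.04) = 2.7967e-07 m²
R = ρL/A = (4.91×10^-7)(7.04)/(2.7967e-07) = 12.36 Ω
V = IR = 8.19 × 12.36 = 101 V

101 V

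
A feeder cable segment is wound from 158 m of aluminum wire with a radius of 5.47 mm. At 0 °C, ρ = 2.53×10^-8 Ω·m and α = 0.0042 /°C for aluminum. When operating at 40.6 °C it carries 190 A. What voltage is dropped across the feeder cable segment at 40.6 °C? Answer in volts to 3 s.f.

9.46 V

A = πr² = π(5.4700e-03 m)² = 9.400e-05 m²
R₍0₎ = ρL/A = (2.53×10^-8)(158)/(9.400e-05) = 0.04253 Ω
R₍40.6₎ = R₍0₎(1 + αΔT) = 0.04253 × (1 + 0.0042×40.6) = 0.04978 Ω
V = IR = 190 × 0.04978 = 9.46 V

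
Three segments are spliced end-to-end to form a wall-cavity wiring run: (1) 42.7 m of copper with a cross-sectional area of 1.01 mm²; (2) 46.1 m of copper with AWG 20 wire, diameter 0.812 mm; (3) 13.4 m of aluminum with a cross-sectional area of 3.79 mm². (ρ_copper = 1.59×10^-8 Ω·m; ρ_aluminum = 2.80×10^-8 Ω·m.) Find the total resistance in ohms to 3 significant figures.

Seg 1: A = 1.01 mm² = 1.010e-06 m²
R_1 = (1.59×10^-8)(42.7)/(1.010e-06) = 0.6722 Ω
Seg 2: A = π(0.812/2 mm)² = π(4.0600e-04 m)² = 5.178e-07 m²
R_2 = (1.59×10^-8)(46.1)/(5.178e-07) = 1.415 Ω
Seg 3: A = 3.79 mm² = 3.790e-06 m²
R_3 = (2.80×10^-8)(13.4)/(3.790e-06) = 0.099 Ω
R_total = R_1 + R_2 + R_3 = 2.19 Ω

2.19 Ω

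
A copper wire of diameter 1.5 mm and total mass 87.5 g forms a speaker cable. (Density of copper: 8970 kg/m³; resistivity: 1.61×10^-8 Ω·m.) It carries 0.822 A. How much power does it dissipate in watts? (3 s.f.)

0.0340 W

A = π(d/2)² = π(7.5000e-04 m)² = 1.7671e-06 m²
L = m/(density·A) = 0.0875/(8970×1.7671e-06) = 5.52 m
R = ρL/A = (1.61×10^-8)(5.52)/(1.7671e-06) = 0.05029 Ω
P = I²R = (0.822)² × 0.05029 = 0.0340 W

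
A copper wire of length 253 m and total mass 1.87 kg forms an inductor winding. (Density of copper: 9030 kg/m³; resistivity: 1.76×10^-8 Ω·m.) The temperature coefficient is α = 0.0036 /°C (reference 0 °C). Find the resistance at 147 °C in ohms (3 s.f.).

8.32 Ω

A = m/(density·L) = 1.87/(9030×253) = 8.1853e-07 m²
R = ρL/A = (1.76×10^-8)(253)/(8.1853e-07) = 5.44 Ω
R(147 °C) = 5.44 × (1 + 0.0036×147) = 8.32 Ω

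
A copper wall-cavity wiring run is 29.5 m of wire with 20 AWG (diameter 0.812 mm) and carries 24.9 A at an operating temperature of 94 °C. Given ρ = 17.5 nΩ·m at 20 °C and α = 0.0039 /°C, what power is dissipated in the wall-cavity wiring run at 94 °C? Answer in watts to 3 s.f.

ρ = 17.5 nΩ·m = 1.75×10^-8 Ω·m
A = π(0.812/2 mm)² = π(4.0600e-04 m)² = 5.178e-07 m²
R₍20₎ = ρL/A = (1.75×10^-8)(29.5)/(5.178e-07) = 0.9969 Ω
R₍94₎ = R₍20₎(1 + αΔT) = 0.9969 × (1 + 0.0039×74) = 1.285 Ω
P = I²R = (24.9)² × 1.285 = 796 W

796 W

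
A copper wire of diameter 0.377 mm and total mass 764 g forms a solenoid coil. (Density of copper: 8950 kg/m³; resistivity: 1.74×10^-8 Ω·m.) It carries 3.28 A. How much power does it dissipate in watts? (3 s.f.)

A = π(d/2)² = π(1.8850e-04 m)² = 1.1163e-07 m²
L = m/(density·A) = 0.764/(8950×1.1163e-07) = 764.7 m
R = ρL/A = (1.74×10^-8)(764.7)/(1.1163e-07) = 119.2 Ω
P = I²R = (3.28)² × 119.2 = 1280 W

1280 W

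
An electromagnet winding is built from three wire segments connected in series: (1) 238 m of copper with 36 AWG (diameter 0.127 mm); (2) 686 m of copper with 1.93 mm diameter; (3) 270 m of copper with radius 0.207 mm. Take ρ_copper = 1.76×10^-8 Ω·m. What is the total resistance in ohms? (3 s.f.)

370 Ω

Seg 1: A = π(0.127/2 mm)² = π(6.3500e-05 m)² = 1.267e-08 m²
R_1 = (1.76×10^-8)(238)/(1.267e-08) = 330.7 Ω
Seg 2: A = π(d/2)² = π(9.6500e-04 m)² = 2.926e-06 m²
R_2 = (1.76×10^-8)(686)/(2.926e-06) = 4.127 Ω
Seg 3: A = πr² = π(2.0700e-04 m)² = 1.346e-07 m²
R_3 = (1.76×10^-8)(270)/(1.346e-07) = 35.3 Ω
R_total = R_1 + R_2 + R_3 = 370 Ω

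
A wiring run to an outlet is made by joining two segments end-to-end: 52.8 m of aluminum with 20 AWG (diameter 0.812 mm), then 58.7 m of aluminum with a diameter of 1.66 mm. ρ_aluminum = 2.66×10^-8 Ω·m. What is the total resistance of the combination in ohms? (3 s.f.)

3.43 Ω

Segment 1: A = π(0.812/2 mm)² = π(4.0600e-04 m)² = 5.178e-07 m²
R₁ = ρL/A = (2.66×10^-8)(52.8)/(5.178e-07) = 2.712 Ω
Segment 2: A = π(d/2)² = π(8.3000e-04 m)² = 2.164e-06 m²
R₂ = (2.66×10^-8)(58.7)/(2.164e-06) = 0.7215 Ω
R = R₁ + R₂ = 3.43 Ω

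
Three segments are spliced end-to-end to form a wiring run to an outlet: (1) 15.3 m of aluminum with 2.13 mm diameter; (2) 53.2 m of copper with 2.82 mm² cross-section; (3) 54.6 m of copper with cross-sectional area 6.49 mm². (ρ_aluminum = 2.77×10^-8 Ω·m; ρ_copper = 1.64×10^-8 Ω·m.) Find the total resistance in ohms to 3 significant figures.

0.566 Ω

Seg 1: A = π(d/2)² = π(1.0650e-03 m)² = 3.563e-06 m²
R_1 = (2.77×10^-8)(15.3)/(3.563e-06) = 0.1189 Ω
Seg 2: A = 2.82 mm² = 2.820e-06 m²
R_2 = (1.64×10^-8)(53.2)/(2.820e-06) = 0.3094 Ω
Seg 3: A = 6.49 mm² = 6.490e-06 m²
R_3 = (1.64×10^-8)(54.6)/(6.490e-06) = 0.138 Ω
R_total = R_1 + R_2 + R_3 = 0.566 Ω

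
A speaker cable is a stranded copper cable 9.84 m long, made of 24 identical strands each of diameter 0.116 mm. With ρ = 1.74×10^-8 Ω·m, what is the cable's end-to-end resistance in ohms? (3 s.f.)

A_strand = π(5.8000e-05 m)² = 1.057e-08 m²
R_strand = ρL/A = (1.74×10^-8)(9.84)/(1.057e-08) = 16.2 Ω
R_total = R_strand/N = 16.2/24 = 0.675 Ω

0.675 Ω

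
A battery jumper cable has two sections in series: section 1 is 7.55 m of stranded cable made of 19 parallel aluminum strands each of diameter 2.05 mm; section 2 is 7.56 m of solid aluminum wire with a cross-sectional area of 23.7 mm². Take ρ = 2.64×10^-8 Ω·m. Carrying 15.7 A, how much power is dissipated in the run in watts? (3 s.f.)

2.86 W

Section 1: A_strand = π(1.0250e-03)² = 3.301e-06 m²; R₁ = ρL/(N·A_s) = (2.64×10^-8)(7.55)/(19×3.301e-06) = 0.003178 Ω
Section 2: A = 23.7 mm² = 2.370e-05 m²
R₂ = (2.64×10^-8)(7.56)/(2.370e-05) = 0.008421 Ω
R = R₁ + R₂ = 0.0116 Ω
P = I²R = (15.7)² × 0.0116 = 2.86 W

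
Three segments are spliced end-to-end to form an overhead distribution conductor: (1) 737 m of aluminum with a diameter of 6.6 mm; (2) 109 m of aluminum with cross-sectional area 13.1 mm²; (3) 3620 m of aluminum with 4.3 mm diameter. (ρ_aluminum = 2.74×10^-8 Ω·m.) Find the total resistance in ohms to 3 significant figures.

Seg 1: A = π(d/2)² = π(3.3000e-03 m)² = 3.421e-05 m²
R_1 = (2.74×10^-8)(737)/(3.421e-05) = 0.5903 Ω
Seg 2: A = 13.1 mm² = 1.310e-05 m²
R_2 = (2.74×10^-8)(109)/(1.310e-05) = 0.228 Ω
Seg 3: A = π(d/2)² = π(2.1500e-03 m)² = 1.452e-05 m²
R_3 = (2.74×10^-8)(3620)/(1.452e-05) = 6.83 Ω
R_total = R_1 + R_2 + R_3 = 7.65 Ω

7.65 Ω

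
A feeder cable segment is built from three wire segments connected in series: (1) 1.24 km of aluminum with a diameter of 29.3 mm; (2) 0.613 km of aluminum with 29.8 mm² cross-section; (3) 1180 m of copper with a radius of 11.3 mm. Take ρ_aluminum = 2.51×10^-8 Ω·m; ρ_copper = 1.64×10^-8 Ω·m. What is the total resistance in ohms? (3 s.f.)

0.611 Ω

Seg 1: A = π(d/2)² = π(1.4650e-02 m)² = 6.743e-04 m²
R_1 = (2.51×10^-8)(1240)/(6.743e-04) = 0.04616 Ω
Seg 2: A = 29.8 mm² = 2.980e-05 m²
R_2 = (2.51×10^-8)(613)/(2.980e-05) = 0.5163 Ω
Seg 3: A = πr² = π(1.1300e-02 m)² = 4.011e-04 m²
R_3 = (1.64×10^-8)(1180)/(4.011e-04) = 0.04824 Ω
R_total = R_1 + R_2 + R_3 = 0.611 Ω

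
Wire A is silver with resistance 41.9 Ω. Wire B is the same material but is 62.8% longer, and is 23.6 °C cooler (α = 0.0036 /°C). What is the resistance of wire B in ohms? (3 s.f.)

62.4 Ω

R ∝ ρL/d² with ρ ∝ (1+αΔT), so R_B/R_A = (1 + 62.8/100) × (1 − 0.0036×23.6)
= 1.628 × 0.915 = 1.49
R_B = 1.49 × 41.9 = 62.4 Ω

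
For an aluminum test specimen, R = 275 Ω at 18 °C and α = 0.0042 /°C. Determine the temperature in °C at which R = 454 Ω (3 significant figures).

173 °C

R = R₀(1 + α(T − T₀)) ⇒ T = T₀ + (R/R₀ − 1)/α
T = 18 + (454/275 − 1)/0.0042 = 18 + (0.6509)/0.0042 = 173 °C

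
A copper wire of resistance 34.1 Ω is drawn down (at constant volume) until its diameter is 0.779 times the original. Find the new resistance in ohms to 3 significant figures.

92.6 Ω

Volume constant ⇒ L' = L/r² with r = 0.779. R' = ρL'/A' = ρ(L/r²)/(πr²d₀²/4) = R/r⁴.
R' = 2.716 × 34.1 = 92.6 Ω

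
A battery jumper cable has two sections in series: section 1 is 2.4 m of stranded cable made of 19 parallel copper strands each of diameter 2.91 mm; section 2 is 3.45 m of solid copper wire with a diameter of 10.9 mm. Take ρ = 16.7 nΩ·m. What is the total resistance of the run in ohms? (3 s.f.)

ρ = 16.7 nΩ·m = 1.67×10^-8 Ω·m
Section 1: A_strand = π(1.4550e-03)² = 6.651e-06 m²; R₁ = ρL/(N·A_s) = (1.67×10^-8)(2.4)/(19×6.651e-06) = 3.172×10^-4 Ω
Section 2: A = π(d/2)² = π(5.4500e-03 m)² = 9.331e-05 m²
R₂ = (1.67×10^-8)(3.45)/(9.331e-05) = 6.174×10^-4 Ω
R = R₁ + R₂ = 9.35×10^-4 Ω

9.35×10^-4 Ω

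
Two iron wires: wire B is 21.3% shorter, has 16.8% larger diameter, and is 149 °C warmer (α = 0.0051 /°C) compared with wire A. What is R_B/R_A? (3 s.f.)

R ∝ ρL/d² with ρ ∝ (1+αΔT), so R_B/R_A = (1 − 21.3/100) × (1 + 16.8/100)⁻² × (1 + 0.0051×149)
= 0.787 × 0.733 × 1.76 = 1.02

1.02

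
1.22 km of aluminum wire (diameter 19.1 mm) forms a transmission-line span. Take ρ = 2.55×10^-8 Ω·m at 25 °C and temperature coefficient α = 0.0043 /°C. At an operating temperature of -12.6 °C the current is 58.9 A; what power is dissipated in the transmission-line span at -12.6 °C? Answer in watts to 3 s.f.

316 W

A = π(d/2)² = π(9.5500e-03 m)² = 2.865e-04 m²
R₍25₎ = ρL/A = (2.55×10^-8)(1220)/(2.865e-04) = 0.1086 Ω
R₍-12.6₎ = R₍25₎(1 + αΔT) = 0.1086 × (1 + 0.0043×-37.6) = 0.09102 Ω
P = I²R = (58.9)² × 0.09102 = 316 W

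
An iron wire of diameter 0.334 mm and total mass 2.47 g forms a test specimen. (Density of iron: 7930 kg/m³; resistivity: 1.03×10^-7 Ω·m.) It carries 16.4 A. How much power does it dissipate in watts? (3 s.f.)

1120 W

A = π(d/2)² = π(1.6700e-04 m)² = 8.7616e-08 m²
L = m/(density·A) = 0.00247/(7930×8.7616e-08) = 3.555 m
R = ρL/A = (1.03×10^-7)(3.555)/(8.7616e-08) = 4.179 Ω
P = I²R = (16.4)² × 4.179 = 1120 W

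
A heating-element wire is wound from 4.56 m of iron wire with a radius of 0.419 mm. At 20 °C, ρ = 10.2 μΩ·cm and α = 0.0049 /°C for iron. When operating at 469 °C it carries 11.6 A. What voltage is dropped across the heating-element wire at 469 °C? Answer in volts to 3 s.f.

31.3 V

ρ = 10.2 μΩ·cm = 1.02×10^-7 Ω·m
A = πr² = π(4.1900e-04 m)² = 5.515e-07 m²
R₍20₎ = ρL/A = (1.02×10^-7)(4.56)/(5.515e-07) = 0.8433 Ω
R₍469₎ = R₍20₎(1 + αΔT) = 0.8433 × (1 + 0.0049×449) = 2.699 Ω
V = IR = 11.6 × 2.699 = 31.3 V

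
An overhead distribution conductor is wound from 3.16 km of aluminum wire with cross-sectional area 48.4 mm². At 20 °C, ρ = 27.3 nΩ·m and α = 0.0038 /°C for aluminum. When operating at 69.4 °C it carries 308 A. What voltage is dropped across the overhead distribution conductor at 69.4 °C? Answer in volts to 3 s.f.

652 V

ρ = 27.3 nΩ·m = 2.73×10^-8 Ω·m
A = 48.4 mm² = 4.840e-05 m²
R₍20₎ = ρL/A = (2.73×10^-8)(3160)/(4.840e-05) = 1.782 Ω
R₍69.4₎ = R₍20₎(1 + αΔT) = 1.782 × (1 + 0.0038×49.4) = 2.117 Ω
V = IR = 308 × 2.117 = 652 V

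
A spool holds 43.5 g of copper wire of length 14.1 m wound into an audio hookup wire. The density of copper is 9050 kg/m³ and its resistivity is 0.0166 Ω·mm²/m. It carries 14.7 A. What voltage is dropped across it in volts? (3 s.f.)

10.1 V

ρ = 0.0166 Ω·mm²/m = 1.66×10^-8 Ω·m
A = m/(density·L) = 0.0435/(9050×14.1) = 3.4090e-07 m²
R = ρL/A = (1.66×10^-8)(14.1)/(3.4090e-07) = 0.6866 Ω
V = IR = 14.7 × 0.6866 = 10.1 V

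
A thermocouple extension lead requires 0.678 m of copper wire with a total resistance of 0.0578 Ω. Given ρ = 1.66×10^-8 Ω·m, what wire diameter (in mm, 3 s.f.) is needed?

0.498 mm

A = ρL/R = (1.66×10^-8)(0.678)/(0.0578) = 1.947e-07 m²
d = 2√(A/π) = 4.979e-04 m = 0.498 mm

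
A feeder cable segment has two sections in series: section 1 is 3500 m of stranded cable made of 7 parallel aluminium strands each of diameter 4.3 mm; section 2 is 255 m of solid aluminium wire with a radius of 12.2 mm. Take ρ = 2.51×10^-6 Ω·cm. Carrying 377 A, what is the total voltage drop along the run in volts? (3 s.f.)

331 V

ρ = 2.51×10^-6 Ω·cm = 2.51×10^-8 Ω·m
Section 1: A_strand = π(2.1500e-03)² = 1.452e-05 m²; R₁ = ρL/(N·A_s) = (2.51×10^-8)(3500)/(7×1.452e-05) = 0.8642 Ω
Section 2: A = πr² = π(1.2200e-02 m)² = 4.676e-04 m²
R₂ = (2.51×10^-8)(255)/(4.676e-04) = 0.01369 Ω
R = R₁ + R₂ = 0.8779 Ω
V = IR = 377 × 0.8779 = 331 V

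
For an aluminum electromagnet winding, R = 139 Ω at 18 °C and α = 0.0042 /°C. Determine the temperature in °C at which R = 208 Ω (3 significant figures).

R = R₀(1 + α(T − T₀)) ⇒ T = T₀ + (R/R₀ − 1)/α
T = 18 + (208/139 − 1)/0.0042 = 18 + (0.4964)/0.0042 = 136 °C

136 °C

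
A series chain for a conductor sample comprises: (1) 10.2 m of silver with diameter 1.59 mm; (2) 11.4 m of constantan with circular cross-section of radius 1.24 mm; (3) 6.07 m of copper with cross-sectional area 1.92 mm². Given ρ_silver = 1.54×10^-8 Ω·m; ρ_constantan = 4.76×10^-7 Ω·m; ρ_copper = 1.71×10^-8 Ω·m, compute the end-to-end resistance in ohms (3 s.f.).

Seg 1: A = π(d/2)² = π(7.9500e-04 m)² = 1.986e-06 m²
R_1 = (1.54×10^-8)(10.2)/(1.986e-06) = 0.07911 Ω
Seg 2: A = πr² = π(1.2400e-03 m)² = 4.831e-06 m²
R_2 = (4.76×10^-7)(11.4)/(4.831e-06) = 1.123 Ω
Seg 3: A = 1.92 mm² = 1.920e-06 m²
R_3 = (1.71×10^-8)(6.07)/(1.920e-06) = 0.05406 Ω
R_total = R_1 + R_2 + R_3 = 1.26 Ω

1.26 Ω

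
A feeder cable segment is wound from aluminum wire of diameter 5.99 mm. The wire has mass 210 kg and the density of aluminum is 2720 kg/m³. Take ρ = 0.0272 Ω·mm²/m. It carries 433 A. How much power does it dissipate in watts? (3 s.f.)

ρ = 0.0272 Ω·mm²/m = 2.72×10^-8 Ω·m
A = π(d/2)² = π(2.9950e-03 m)² = 2.8180e-05 m²
L = m/(density·A) = 210/(2720×2.8180e-05) = 2740 m
R = ρL/A = (2.72×10^-8)(2740)/(2.8180e-05) = 2.644 Ω
P = I²R = (433)² × 2.644 = 4.96×10^5 W

4.96×10^5 W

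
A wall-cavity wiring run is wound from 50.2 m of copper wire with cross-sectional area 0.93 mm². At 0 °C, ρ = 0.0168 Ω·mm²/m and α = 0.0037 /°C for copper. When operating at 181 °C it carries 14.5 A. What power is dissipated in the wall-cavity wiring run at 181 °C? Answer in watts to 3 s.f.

318 W

ρ = 0.0168 Ω·mm²/m = 1.68×10^-8 Ω·m
A = 0.93 mm² = 9.300e-07 m²
R₍0₎ = ρL/A = (1.68×10^-8)(50.2)/(9.300e-07) = 0.9068 Ω
R₍181₎ = R₍0₎(1 + αΔT) = 0.9068 × (1 + 0.0037×181) = 1.514 Ω
P = I²R = (14.5)² × 1.514 = 318 W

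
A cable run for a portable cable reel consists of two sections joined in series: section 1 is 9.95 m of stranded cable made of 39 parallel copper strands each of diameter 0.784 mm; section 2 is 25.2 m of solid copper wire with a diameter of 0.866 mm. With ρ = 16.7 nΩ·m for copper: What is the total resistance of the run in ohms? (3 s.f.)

ρ = 16.7 nΩ·m = 1.67×10^-8 Ω·m
Section 1: A_strand = π(3.9200e-04)² = 4.827e-07 m²; R₁ = ρL/(N·A_s) = (1.67×10^-8)(9.95)/(39×4.827e-07) = 0.008826 Ω
Section 2: A = π(d/2)² = π(4.3300e-04 m)² = 5.890e-07 m²
R₂ = (1.67×10^-8)(25.2)/(5.890e-07) = 0.7145 Ω
R = R₁ + R₂ = 0.723 Ω

0.723 Ω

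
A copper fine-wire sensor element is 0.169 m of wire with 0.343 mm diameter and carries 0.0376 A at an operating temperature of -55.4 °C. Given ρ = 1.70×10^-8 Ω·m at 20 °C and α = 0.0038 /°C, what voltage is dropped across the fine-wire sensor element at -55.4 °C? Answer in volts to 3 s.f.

A = π(d/2)² = π(1.7150e-04 m)² = 9.240e-08 m²
R₍20₎ = ρL/A = (1.70×10^-8)(0.169)/(9.240e-08) = 0.03109 Ω
R₍-55.4₎ = R₍20₎(1 + αΔT) = 0.03109 × (1 + 0.0038×-75.4) = 0.02218 Ω
V = IR = 0.0376 × 0.02218 = 8.34×10^-4 V

8.34×10^-4 V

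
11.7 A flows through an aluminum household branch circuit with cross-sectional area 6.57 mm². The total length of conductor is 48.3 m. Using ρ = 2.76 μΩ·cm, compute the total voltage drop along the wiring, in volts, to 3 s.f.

2.37 V

ρ = 2.76 μΩ·cm = 2.76×10^-8 Ω·m
A = 6.57 mm² = 6.570e-06 m²
R = ρL/A = (2.76×10^-8)(48.3)/(6.570e-06) = 0.2029 Ω
V = IR = 11.7 × 0.2029 = 2.37 V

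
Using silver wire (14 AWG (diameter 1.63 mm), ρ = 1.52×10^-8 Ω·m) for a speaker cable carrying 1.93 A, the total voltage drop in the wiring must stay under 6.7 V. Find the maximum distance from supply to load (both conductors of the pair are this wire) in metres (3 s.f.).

A = π(1.63/2 mm)² = π(8.1500e-04 m)² = 2.087e-06 m²
L_max = V_max·A/(2·ρI) = (6.7)(2.087e-06)/(2×1.52×10^-8×1.93) = 238 m

238 m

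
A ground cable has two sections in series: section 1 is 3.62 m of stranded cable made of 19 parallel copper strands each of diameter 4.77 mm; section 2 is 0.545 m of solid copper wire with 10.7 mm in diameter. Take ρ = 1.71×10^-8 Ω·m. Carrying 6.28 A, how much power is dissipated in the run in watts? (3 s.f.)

Section 1: A_strand = π(2.3850e-03)² = 1.787e-05 m²; R₁ = ρL/(N·A_s) = (1.71×10^-8)(3.62)/(19×1.787e-05) = 1.823×10^-4 Ω
Section 2: A = π(d/2)² = π(5.3500e-03 m)² = 8.992e-05 m²
R₂ = (1.71×10^-8)(0.545)/(8.992e-05) = 1.036×10^-4 Ω
R = R₁ + R₂ = 2.860×10^-4 Ω
P = I²R = (6.28)² × 2.860×10^-4 = 0.0113 W

0.0113 W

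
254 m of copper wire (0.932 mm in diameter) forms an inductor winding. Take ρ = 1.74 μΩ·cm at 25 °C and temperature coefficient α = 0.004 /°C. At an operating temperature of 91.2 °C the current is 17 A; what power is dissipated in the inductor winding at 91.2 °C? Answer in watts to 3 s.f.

2370 W

ρ = 1.74 μΩ·cm = 1.74×10^-8 Ω·m
A = π(d/2)² = π(4.6600e-04 m)² = 6.822e-07 m²
R₍25₎ = ρL/A = (1.74×10^-8)(254)/(6.822e-07) = 6.478 Ω
R₍91.2₎ = R₍25₎(1 + αΔT) = 6.478 × (1 + 0.004×66.2) = 8.194 Ω
P = I²R = (17)² × 8.194 = 2370 W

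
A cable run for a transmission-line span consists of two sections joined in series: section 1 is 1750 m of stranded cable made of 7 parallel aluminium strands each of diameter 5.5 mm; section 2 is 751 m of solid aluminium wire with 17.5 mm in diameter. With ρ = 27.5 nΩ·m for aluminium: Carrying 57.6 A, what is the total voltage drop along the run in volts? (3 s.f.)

ρ = 27.5 nΩ·m = 2.75×10^-8 Ω·m
Section 1: A_strand = π(2.7500e-03)² = 2.376e-05 m²; R₁ = ρL/(N·A_s) = (2.75×10^-8)(1750)/(7×2.376e-05) = 0.2894 Ω
Section 2: A = π(d/2)² = π(8.7500e-03 m)² = 2.405e-04 m²
R₂ = (2.75×10^-8)(751)/(2.405e-04) = 0.08586 Ω
R = R₁ + R₂ = 0.3752 Ω
V = IR = 57.6 × 0.3752 = 21.6 V

21.6 V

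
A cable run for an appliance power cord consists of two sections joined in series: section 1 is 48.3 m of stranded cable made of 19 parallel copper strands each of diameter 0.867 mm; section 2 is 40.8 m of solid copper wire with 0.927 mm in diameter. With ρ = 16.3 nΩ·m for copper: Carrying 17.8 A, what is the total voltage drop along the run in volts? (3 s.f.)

18.8 V

ρ = 16.3 nΩ·m = 1.63×10^-8 Ω·m
Section 1: A_strand = π(4.3350e-04)² = 5.904e-07 m²; R₁ = ρL/(N·A_s) = (1.63×10^-8)(48.3)/(19×5.904e-07) = 0.07019 Ω
Section 2: A = π(d/2)² = π(4.6350e-04 m)² = 6.749e-07 m²
R₂ = (1.63×10^-8)(40.8)/(6.749e-07) = 0.9854 Ω
R = R₁ + R₂ = 1.056 Ω
V = IR = 17.8 × 1.056 = 18.8 V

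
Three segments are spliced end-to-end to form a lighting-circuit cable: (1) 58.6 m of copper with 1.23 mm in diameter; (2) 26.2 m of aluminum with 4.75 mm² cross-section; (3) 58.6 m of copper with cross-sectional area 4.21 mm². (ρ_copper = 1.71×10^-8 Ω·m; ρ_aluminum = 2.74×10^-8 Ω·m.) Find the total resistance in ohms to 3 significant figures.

Seg 1: A = π(d/2)² = π(6.1500e-04 m)² = 1.188e-06 m²
R_1 = (1.71×10^-8)(58.6)/(1.188e-06) = 0.8433 Ω
Seg 2: A = 4.75 mm² = 4.750e-06 m²
R_2 = (2.74×10^-8)(26.2)/(4.750e-06) = 0.1511 Ω
Seg 3: A = 4.21 mm² = 4.210e-06 m²
R_3 = (1.71×10^-8)(58.6)/(4.210e-06) = 0.238 Ω
R_total = R_1 + R_2 + R_3 = 1.23 Ω

1.23 Ω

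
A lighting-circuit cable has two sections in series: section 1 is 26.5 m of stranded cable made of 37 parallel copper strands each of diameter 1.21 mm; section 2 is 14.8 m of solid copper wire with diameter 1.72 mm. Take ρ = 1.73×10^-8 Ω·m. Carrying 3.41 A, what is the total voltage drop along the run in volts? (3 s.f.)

0.413 V

Section 1: A_strand = π(6.0500e-04)² = 1.150e-06 m²; R₁ = ρL/(N·A_s) = (1.73×10^-8)(26.5)/(37×1.150e-06) = 0.01078 Ω
Section 2: A = π(d/2)² = π(8.6000e-04 m)² = 2.324e-06 m²
R₂ = (1.73×10^-8)(14.8)/(2.324e-06) = 0.1102 Ω
R = R₁ + R₂ = 0.121 Ω
V = IR = 3.41 × 0.121 = 0.413 V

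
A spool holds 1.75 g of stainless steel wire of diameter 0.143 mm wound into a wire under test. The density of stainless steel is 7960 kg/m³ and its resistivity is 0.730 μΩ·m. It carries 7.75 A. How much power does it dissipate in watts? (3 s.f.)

37400 W

ρ = 0.730 μΩ·m = 7.30×10^-7 Ω·m
A = π(d/2)² = π(7.1500e-05 m)² = 1.6061e-08 m²
L = m/(density·A) = 0.00175/(7960×1.6061e-08) = 13.69 m
R = ρL/A = (7.30×10^-7)(13.69)/(1.6061e-08) = 622.2 Ω
P = I²R = (7.75)² × 622.2 = 37400 W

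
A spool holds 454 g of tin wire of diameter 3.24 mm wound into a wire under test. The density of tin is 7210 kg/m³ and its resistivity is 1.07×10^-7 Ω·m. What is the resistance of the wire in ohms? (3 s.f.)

A = π(d/2)² = π(1.6200e-03 m)² = 8.2448e-06 m²
L = m/(density·A) = 0.454/(7210×8.2448e-06) = 7.637 m
R = ρL/A = (1.07×10^-7)(7.637)/(8.2448e-06) = 0.0991 Ω

0.0991 Ω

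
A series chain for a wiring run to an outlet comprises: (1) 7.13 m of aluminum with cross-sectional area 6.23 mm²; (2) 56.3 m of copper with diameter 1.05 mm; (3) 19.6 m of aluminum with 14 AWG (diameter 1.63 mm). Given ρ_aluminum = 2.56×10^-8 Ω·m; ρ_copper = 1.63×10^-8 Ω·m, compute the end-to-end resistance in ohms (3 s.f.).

Seg 1: A = 6.23 mm² = 6.230e-06 m²
R_1 = (2.56×10^-8)(7.13)/(6.230e-06) = 0.0293 Ω
Seg 2: A = π(d/2)² = π(5.2500e-04 m)² = 8.659e-07 m²
R_2 = (1.63×10^-8)(56.3)/(8.659e-07) = 1.06 Ω
Seg 3: A = π(1.63/2 mm)² = π(8.1500e-04 m)² = 2.087e-06 m²
R_3 = (2.56×10^-8)(19.6)/(2.087e-06) = 0.2405 Ω
R_total = R_1 + R_2 + R_3 = 1.33 Ω

1.33 Ω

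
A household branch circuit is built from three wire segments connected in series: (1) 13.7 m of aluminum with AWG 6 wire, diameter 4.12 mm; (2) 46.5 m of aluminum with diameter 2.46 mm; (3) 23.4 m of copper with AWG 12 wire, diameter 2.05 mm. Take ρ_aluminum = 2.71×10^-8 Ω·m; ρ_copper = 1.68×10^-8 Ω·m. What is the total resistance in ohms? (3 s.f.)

0.412 Ω

Seg 1: A = π(4.12/2 mm)² = π(2.0600e-03 m)² = 1.333e-05 m²
R_1 = (2.71×10^-8)(13.7)/(1.333e-05) = 0.02785 Ω
Seg 2: A = π(d/2)² = π(1.2300e-03 m)² = 4.753e-06 m²
R_2 = (2.71×10^-8)(46.5)/(4.753e-06) = 0.2651 Ω
Seg 3: A = π(2.05/2 mm)² = π(1.0250e-03 m)² = 3.301e-06 m²
R_3 = (1.68×10^-8)(23.4)/(3.301e-06) = 0.1191 Ω
R_total = R_1 + R_2 + R_3 = 0.412 Ω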